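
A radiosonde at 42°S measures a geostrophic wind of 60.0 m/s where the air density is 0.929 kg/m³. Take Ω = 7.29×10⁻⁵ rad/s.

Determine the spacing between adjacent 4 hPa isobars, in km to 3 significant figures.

73.6 km

Coriolis parameter at 42°S:
f = 2Ω sin φ = 2 × 7.29×10⁻⁵ × sin 42° = 9.76×10⁻⁵ s⁻¹
Geostrophic balance rearranged: |∂P/∂n| = f ρ V_g
|∂P/∂n| = 9.76×10⁻⁵ × 0.929 × 60.0 = 5.44×10⁻³ Pa/m
Isobar spacing: Δn = ΔP/|∂P/∂n| = 400 Pa / 5.44×10⁻³ Pa/m = 73557 m ≈ 73.6 km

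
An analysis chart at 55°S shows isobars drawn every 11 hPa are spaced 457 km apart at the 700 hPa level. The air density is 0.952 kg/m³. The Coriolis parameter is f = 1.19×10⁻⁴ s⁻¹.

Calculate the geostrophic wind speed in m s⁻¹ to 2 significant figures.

Pressure gradient: |∂P/∂n| = 1100 Pa / 457000 m = 2.41×10⁻³ Pa/m
Geostrophic balance (pressure-gradient force = Coriolis force):
V_g = (1/(fρ)) |∂P/∂n| = 2.41×10⁻³ / (1.19×10⁻⁴ × 0.952) = 21.2 m/s

21 m s⁻¹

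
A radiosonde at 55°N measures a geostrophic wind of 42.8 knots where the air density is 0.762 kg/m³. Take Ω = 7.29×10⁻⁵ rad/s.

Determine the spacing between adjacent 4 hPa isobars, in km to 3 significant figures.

Coriolis parameter at 55°N:
f = 2Ω sin φ = 2 × 7.29×10⁻⁵ × sin 55° = 1.19×10⁻⁴ s⁻¹
Wind speed in SI: 42.8 knots = 22.0 m/s
Geostrophic balance rearranged: |∂P/∂n| = f ρ V_g
|∂P/∂n| = 1.19×10⁻⁴ × 0.762 × 22.0 = 2.00×10⁻³ Pa/m
Isobar spacing: Δn = ΔP/|∂P/∂n| = 400 Pa / 2.00×10⁻³ Pa/m = 199619 m ≈ 200 km

200 km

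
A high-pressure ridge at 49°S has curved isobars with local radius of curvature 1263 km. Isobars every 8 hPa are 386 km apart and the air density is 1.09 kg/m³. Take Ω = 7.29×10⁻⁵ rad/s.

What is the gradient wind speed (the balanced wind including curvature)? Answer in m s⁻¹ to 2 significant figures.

20 m s⁻¹

Coriolis parameter at 49°S:
f = 2Ω sin φ = 2 × 7.29×10⁻⁵ × sin 49° = 1.10×10⁻⁴ s⁻¹
Pressure gradient: |∂P/∂n| = 800 Pa / 386000 m = 2.07×10⁻³ Pa/m
Geostrophic speed: V_g = |∂P/∂n|/(fρ) = 2.07×10⁻³/(1.10×10⁻⁴ × 1.09) = 17.3 m/s
Around a high, pressure-gradient force acts outward with centrifugal, so Coriolis balances both:
fV = (1/ρ)|∂P/∂n| + V²/R  →  V² − fR·V + fR·V_g = 0
With fR = 1.10×10⁻⁴ × 1263×10³ m = 139 m/s:
V = [fR − √((fR)² − 4 fR V_g)]/2 = [139 − √(139² − 4×139×17.3)]/2 = 20.2 m/s
Supergeostrophic (V > V_g = 17.3 m/s), as expected around a high.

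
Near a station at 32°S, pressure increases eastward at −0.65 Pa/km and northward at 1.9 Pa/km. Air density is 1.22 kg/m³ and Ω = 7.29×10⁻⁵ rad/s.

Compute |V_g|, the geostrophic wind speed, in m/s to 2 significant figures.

21 m/s

Coriolis parameter at 32°S:
f = 2Ω sin φ = 2 × 7.29×10⁻⁵ × sin 32° = 7.73×10⁻⁵ s⁻¹
In the Southern Hemisphere f is negative: f = −7.73×10⁻⁵ s⁻¹.
Component geostrophic relations (x east, y north):
u_g = −(1/(fρ)) ∂P/∂y,  v_g = (1/(fρ)) ∂P/∂x
u_g = −(1.9×10⁻³)/(−7.73×10⁻⁵ × 1.22) = 20.2 m/s;  v_g = (−0.65×10⁻³)/(−7.73×10⁻⁵ × 1.22) = 6.90 m/s
|V_g| = √(u_g² + v_g²) = 21.3 m/s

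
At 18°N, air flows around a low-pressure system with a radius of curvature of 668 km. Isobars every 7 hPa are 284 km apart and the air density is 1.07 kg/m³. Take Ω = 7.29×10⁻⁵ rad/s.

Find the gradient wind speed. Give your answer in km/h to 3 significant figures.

Coriolis parameter at 18°N:
f = 2Ω sin φ = 2 × 7.29×10⁻⁵ × sin 18° = 4.51×10⁻⁵ s⁻¹
Pressure gradient: |∂P/∂n| = 700 Pa / 284000 m = 2.46×10⁻³ Pa/m
Geostrophic speed: V_g = |∂P/∂n|/(fρ) = 2.46×10⁻³/(4.51×10⁻⁵ × 1.07) = 51.1 m/s
Around a low, centrifugal force acts outward with Coriolis, so pressure-gradient force balances both:
(1/ρ)|∂P/∂n| = fV + V²/R  →  V² + fR·V − fR·V_g = 0
With fR = 4.51×10⁻⁵ × 668×10³ m = 30.1 m/s:
V = [−fR + √((fR)² + 4 fR V_g)]/2 = [−30.1 + √(30.1² + 4×30.1×51.1)]/2 = 27 m/s
Subgeostrophic (V < V_g = 51.1 m/s), as expected around a low.
Converting: 27 m/s × 3.6 = 97.1 km/h

97.1 km/h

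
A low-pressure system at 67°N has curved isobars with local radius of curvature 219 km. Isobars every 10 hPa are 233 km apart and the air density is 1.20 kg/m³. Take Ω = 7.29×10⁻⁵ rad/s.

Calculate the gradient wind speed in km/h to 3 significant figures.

Coriolis parameter at 67°N:
f = 2Ω sin φ = 2 × 7.29×10⁻⁵ × sin 67° = 1.34×10⁻⁴ s⁻¹
Pressure gradient: |∂P/∂n| = 1000 Pa / 233000 m = 4.29×10⁻³ Pa/m
Geostrophic speed: V_g = |∂P/∂n|/(fρ) = 4.29×10⁻³/(1.34×10⁻⁴ × 1.20) = 26.6 m/s
Around a low, centrifugal force acts outward with Coriolis, so pressure-gradient force balances both:
(1/ρ)|∂P/∂n| = fV + V²/R  →  V² + fR·V − fR·V_g = 0
With fR = 1.34×10⁻⁴ × 219×10³ m = 29.4 m/s:
V = [−fR + √((fR)² + 4 fR V_g)]/2 = [−29.4 + √(29.4² + 4×29.4×26.6)]/2 = 16.9 m/s
Subgeostrophic (V < V_g = 26.6 m/s), as expected around a low.
Converting: 16.9 m/s × 3.6 = 60.9 km/h

60.9 km/h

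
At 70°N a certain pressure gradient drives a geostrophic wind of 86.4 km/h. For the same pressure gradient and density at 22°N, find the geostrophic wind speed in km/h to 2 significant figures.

With the same pressure gradient and density, V_g ∝ 1/f ∝ 1/sin φ.
V₂ = V₁ · sin φ₁ / sin φ₂ = 86.4 × sin 70° / sin 22°
V₂ = 86.4 × 0.9397/0.3746 = 220 km/h

220 km/h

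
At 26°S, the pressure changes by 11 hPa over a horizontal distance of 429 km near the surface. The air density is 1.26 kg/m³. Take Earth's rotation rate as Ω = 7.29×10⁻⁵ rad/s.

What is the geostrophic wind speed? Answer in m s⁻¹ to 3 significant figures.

Coriolis parameter at 26°S:
f = 2Ω sin φ = 2 × 7.29×10⁻⁵ × sin 26° = 6.39×10⁻⁵ s⁻¹
Pressure gradient: |∂P/∂n| = 1100 Pa / 429000 m = 2.56×10⁻³ Pa/m
Geostrophic balance (pressure-gradient force = Coriolis force):
V_g = (1/(fρ)) |∂P/∂n| = 2.56×10⁻³ / (6.39×10⁻⁵ × 1.26) = 31.8 m/s

31.8 m s⁻¹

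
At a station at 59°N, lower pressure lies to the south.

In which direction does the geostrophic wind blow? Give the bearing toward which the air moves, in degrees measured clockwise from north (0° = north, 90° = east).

The pressure-gradient force points toward the south (bearing 180°).
Geostrophic balance: in the Northern Hemisphere the Coriolis force deflects motion to the right, so the geostrophic wind blows 90° to the right of the pressure-gradient force (low pressure on the left).
Rotating 180° by 90° clockwise gives 270° — the wind blows toward the west.

270°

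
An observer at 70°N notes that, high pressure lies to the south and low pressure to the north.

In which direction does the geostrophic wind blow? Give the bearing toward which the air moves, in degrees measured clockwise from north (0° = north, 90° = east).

The pressure-gradient force points toward the north (bearing 000°).
Geostrophic balance: in the Northern Hemisphere the Coriolis force deflects motion to the right, so the geostrophic wind blows 90° to the right of the pressure-gradient force (low pressure on the left).
Rotating 000° by 90° clockwise gives 090° — the wind blows toward the east.

090°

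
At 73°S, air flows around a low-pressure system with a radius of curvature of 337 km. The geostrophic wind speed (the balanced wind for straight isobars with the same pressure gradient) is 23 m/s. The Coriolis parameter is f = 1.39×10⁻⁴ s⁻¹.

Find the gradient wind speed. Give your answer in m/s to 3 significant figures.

16.9 m/s

Around a low, centrifugal force acts outward with Coriolis, so pressure-gradient force balances both:
(1/ρ)|∂P/∂n| = fV + V²/R  →  V² + fR·V − fR·V_g = 0
With fR = 1.39×10⁻⁴ × 337×10³ m = 46.8 m/s:
V = [−fR + √((fR)² + 4 fR V_g)]/2 = [−46.8 + √(46.8² + 4×46.8×23)]/2 = 16.9 m/s
Subgeostrophic (V < V_g = 23 m/s), as expected around a low.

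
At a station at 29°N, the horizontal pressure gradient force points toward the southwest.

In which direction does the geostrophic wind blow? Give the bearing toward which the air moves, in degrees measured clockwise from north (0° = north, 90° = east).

315°

The pressure-gradient force points toward the southwest (bearing 225°).
Geostrophic balance: in the Northern Hemisphere the Coriolis force deflects motion to the right, so the geostrophic wind blows 90° to the right of the pressure-gradient force (low pressure on the left).
Rotating 225° by 90° clockwise gives 315° — the wind blows toward the northwest.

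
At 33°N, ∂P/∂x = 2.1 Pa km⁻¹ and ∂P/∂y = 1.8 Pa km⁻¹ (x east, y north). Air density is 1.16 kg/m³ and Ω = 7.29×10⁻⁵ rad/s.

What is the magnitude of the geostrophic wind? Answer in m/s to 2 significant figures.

Coriolis parameter at 33°N:
f = 2Ω sin φ = 2 × 7.29×10⁻⁵ × sin 33° = 7.94×10⁻⁵ s⁻¹
Component geostrophic relations (x east, y north):
u_g = −(1/(fρ)) ∂P/∂y,  v_g = (1/(fρ)) ∂P/∂x
u_g = −(1.8×10⁻³)/(7.94×10⁻⁵ × 1.16) = −19.5 m/s;  v_g = (2.1×10⁻³)/(7.94×10⁻⁵ × 1.16) = 22.8 m/s
|V_g| = √(u_g² + v_g²) = 30.0 m/s

30 m/s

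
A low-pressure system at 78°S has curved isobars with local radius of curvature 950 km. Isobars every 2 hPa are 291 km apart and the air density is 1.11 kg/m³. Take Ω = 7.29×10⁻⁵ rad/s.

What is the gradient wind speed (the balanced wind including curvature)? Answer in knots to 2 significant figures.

8.2 knots

Coriolis parameter at 78°S:
f = 2Ω sin φ = 2 × 7.29×10⁻⁵ × sin 78° = 1.43×10⁻⁴ s⁻¹
Pressure gradient: |∂P/∂n| = 200 Pa / 291000 m = 6.87×10⁻⁴ Pa/m
Geostrophic speed: V_g = |∂P/∂n|/(fρ) = 6.87×10⁻⁴/(1.43×10⁻⁴ × 1.11) = 4.34 m/s
Around a low, centrifugal force acts outward with Coriolis, so pressure-gradient force balances both:
(1/ρ)|∂P/∂n| = fV + V²/R  →  V² + fR·V − fR·V_g = 0
With fR = 1.43×10⁻⁴ × 950×10³ m = 135 m/s:
V = [−fR + √((fR)² + 4 fR V_g)]/2 = [−135 + √(135² + 4×135×4.34)]/2 = 4.21 m/s
Subgeostrophic (V < V_g = 4.34 m/s), as expected around a low.
Converting: 4.21 m/s × 1.944 = 8.2 knots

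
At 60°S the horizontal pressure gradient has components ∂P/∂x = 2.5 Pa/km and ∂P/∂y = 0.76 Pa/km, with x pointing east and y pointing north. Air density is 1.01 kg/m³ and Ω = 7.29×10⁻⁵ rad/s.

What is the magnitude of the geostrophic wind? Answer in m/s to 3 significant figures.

20.5 m/s

Coriolis parameter at 60°S:
f = 2Ω sin φ = 2 × 7.29×10⁻⁵ × sin 60° = 1.26×10⁻⁴ s⁻¹
In the Southern Hemisphere f is negative: f = −1.26×10⁻⁴ s⁻¹.
Component geostrophic relations (x east, y north):
u_g = −(1/(fρ)) ∂P/∂y,  v_g = (1/(fρ)) ∂P/∂x
u_g = −(0.76×10⁻³)/(−1.26×10⁻⁴ × 1.01) = 5.96 m/s;  v_g = (2.5×10⁻³)/(−1.26×10⁻⁴ × 1.01) = −19.6 m/s
|V_g| = √(u_g² + v_g²) = 20.5 m/s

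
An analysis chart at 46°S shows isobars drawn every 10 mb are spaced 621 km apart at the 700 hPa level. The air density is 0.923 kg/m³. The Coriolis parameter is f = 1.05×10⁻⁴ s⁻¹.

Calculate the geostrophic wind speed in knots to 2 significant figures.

Pressure gradient: |∂P/∂n| = 1000 Pa / 621000 m = 1.61×10⁻³ Pa/m
Geostrophic balance (pressure-gradient force = Coriolis force):
V_g = (1/(fρ)) |∂P/∂n| = 1.61×10⁻³ / (1.05×10⁻⁴ × 0.923) = 16.6 m/s
Converting: 16.6 m/s × 1.944 = 32 knots

32 knots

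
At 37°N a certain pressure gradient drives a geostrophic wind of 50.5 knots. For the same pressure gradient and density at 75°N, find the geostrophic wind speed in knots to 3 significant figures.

With the same pressure gradient and density, V_g ∝ 1/f ∝ 1/sin φ.
V₂ = V₁ · sin φ₁ / sin φ₂ = 50.5 × sin 37° / sin 75°
V₂ = 50.5 × 0.6018/0.9659 = 31.5 knots

31.5 knots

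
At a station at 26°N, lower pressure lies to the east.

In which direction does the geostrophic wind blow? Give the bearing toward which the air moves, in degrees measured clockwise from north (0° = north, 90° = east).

The pressure-gradient force points toward the east (bearing 090°).
Geostrophic balance: in the Northern Hemisphere the Coriolis force deflects motion to the right, so the geostrophic wind blows 90° to the right of the pressure-gradient force (low pressure on the left).
Rotating 090° by 90° clockwise gives 180° — the wind blows toward the south.

180°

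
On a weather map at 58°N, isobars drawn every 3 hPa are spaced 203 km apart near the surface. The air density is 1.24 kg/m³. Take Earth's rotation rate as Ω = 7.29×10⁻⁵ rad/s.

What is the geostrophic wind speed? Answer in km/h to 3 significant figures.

Coriolis parameter at 58°N:
f = 2Ω sin φ = 2 × 7.29×10⁻⁵ × sin 58° = 1.24×10⁻⁴ s⁻¹
Pressure gradient: |∂P/∂n| = 300 Pa / 203000 m = 1.48×10⁻³ Pa/m
Geostrophic balance (pressure-gradient force = Coriolis force):
V_g = (1/(fρ)) |∂P/∂n| = 1.48×10⁻³ / (1.24×10⁻⁴ × 1.24) = 9.64 m/s
Converting: 9.64 m/s × 3.6 = 34.7 km/h

34.7 km/h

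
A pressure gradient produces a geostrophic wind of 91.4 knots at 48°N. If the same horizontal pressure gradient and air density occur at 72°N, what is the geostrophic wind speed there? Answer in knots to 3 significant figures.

71.4 knots

With the same pressure gradient and density, V_g ∝ 1/f ∝ 1/sin φ.
V₂ = V₁ · sin φ₁ / sin φ₂ = 91.4 × sin 48° / sin 72°
V₂ = 91.4 × 0.7431/0.9511 = 71.4 knots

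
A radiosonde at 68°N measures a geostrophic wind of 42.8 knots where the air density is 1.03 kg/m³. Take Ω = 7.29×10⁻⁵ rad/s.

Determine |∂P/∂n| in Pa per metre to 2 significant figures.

Coriolis parameter at 68°N:
f = 2Ω sin φ = 2 × 7.29×10⁻⁵ × sin 68° = 1.35×10⁻⁴ s⁻¹
Wind speed in SI: 42.8 knots = 22.0 m/s
Geostrophic balance rearranged: |∂P/∂n| = f ρ V_g
|∂P/∂n| = 1.35×10⁻⁴ × 1.03 × 22.0 = 3.07×10⁻³ Pa/m

3.1×10⁻³ Pa/m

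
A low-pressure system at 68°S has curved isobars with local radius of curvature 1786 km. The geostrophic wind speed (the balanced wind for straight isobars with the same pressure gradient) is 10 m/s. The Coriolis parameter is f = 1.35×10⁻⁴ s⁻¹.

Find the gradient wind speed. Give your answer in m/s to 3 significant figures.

Around a low, centrifugal force acts outward with Coriolis, so pressure-gradient force balances both:
(1/ρ)|∂P/∂n| = fV + V²/R  →  V² + fR·V − fR·V_g = 0
With fR = 1.35×10⁻⁴ × 1786×10³ m = 241 m/s:
V = [−fR + √((fR)² + 4 fR V_g)]/2 = [−241 + √(241² + 4×241×10)]/2 = 9.62 m/s
Subgeostrophic (V < V_g = 10 m/s), as expected around a low.

9.62 m/s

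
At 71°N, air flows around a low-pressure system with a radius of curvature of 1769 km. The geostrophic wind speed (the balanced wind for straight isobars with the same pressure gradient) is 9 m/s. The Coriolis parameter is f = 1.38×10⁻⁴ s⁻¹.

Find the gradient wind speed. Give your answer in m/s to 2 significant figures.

Around a low, centrifugal force acts outward with Coriolis, so pressure-gradient force balances both:
(1/ρ)|∂P/∂n| = fV + V²/R  →  V² + fR·V − fR·V_g = 0
With fR = 1.38×10⁻⁴ × 1769×10³ m = 244 m/s:
V = [−fR + √((fR)² + 4 fR V_g)]/2 = [−244 + √(244² + 4×244×9)]/2 = 8.69 m/s
Subgeostrophic (V < V_g = 9 m/s), as expected around a low.

8.7 m/s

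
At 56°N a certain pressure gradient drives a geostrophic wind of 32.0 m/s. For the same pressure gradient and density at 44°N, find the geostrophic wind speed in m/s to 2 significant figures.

With the same pressure gradient and density, V_g ∝ 1/f ∝ 1/sin φ.
V₂ = V₁ · sin φ₁ / sin φ₂ = 32.0 × sin 56° / sin 44°
V₂ = 32.0 × 0.8290/0.6947 = 38 m/s

38 m/s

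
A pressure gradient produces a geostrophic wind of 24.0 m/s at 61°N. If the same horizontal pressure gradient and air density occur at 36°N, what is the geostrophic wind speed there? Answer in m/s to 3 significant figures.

35.7 m/s

With the same pressure gradient and density, V_g ∝ 1/f ∝ 1/sin φ.
V₂ = V₁ · sin φ₁ / sin φ₂ = 24.0 × sin 61° / sin 36°
V₂ = 24.0 × 0.8746/0.5878 = 35.7 m/s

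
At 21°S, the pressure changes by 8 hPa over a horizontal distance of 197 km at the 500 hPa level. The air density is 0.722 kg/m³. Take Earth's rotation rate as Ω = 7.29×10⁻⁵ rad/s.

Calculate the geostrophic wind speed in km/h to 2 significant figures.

Coriolis parameter at 21°S:
f = 2Ω sin φ = 2 × 7.29×10⁻⁵ × sin 21° = 5.23×10⁻⁵ s⁻¹
Pressure gradient: |∂P/∂n| = 800 Pa / 197000 m = 4.06×10⁻³ Pa/m
Geostrophic balance (pressure-gradient force = Coriolis force):
V_g = (1/(fρ)) |∂P/∂n| = 4.06×10⁻³ / (5.23×10⁻⁵ × 0.722) = 108 m/s
Converting: 108 m/s × 3.6 = 390 km/h

390 km/h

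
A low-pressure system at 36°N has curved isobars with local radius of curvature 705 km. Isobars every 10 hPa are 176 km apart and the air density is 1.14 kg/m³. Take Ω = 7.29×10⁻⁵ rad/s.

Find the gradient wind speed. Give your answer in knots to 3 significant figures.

Coriolis parameter at 36°N:
f = 2Ω sin φ = 2 × 7.29×10⁻⁵ × sin 36° = 8.57×10⁻⁵ s⁻¹
Pressure gradient: |∂P/∂n| = 1000 Pa / 176000 m = 5.68×10⁻³ Pa/m
Geostrophic speed: V_g = |∂P/∂n|/(fρ) = 5.68×10⁻³/(8.57×10⁻⁵ × 1.14) = 58.2 m/s
Around a low, centrifugal force acts outward with Coriolis, so pressure-gradient force balances both:
(1/ρ)|∂P/∂n| = fV + V²/R  →  V² + fR·V − fR·V_g = 0
With fR = 8.57×10⁻⁵ × 705×10³ m = 60.4 m/s:
V = [−fR + √((fR)² + 4 fR V_g)]/2 = [−60.4 + √(60.4² + 4×60.4×58.2)]/2 = 36.3 m/s
Subgeostrophic (V < V_g = 58.2 m/s), as expected around a low.
Converting: 36.3 m/s × 1.944 = 70.6 knots

70.6 knots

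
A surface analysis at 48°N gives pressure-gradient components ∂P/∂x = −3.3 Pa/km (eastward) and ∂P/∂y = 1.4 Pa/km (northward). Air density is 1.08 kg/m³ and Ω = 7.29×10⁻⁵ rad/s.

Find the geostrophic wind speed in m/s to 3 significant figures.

30.6 m/s

Coriolis parameter at 48°N:
f = 2Ω sin φ = 2 × 7.29×10⁻⁵ × sin 48° = 1.08×10⁻⁴ s⁻¹
Component geostrophic relations (x east, y north):
u_g = −(1/(fρ)) ∂P/∂y,  v_g = (1/(fρ)) ∂P/∂x
u_g = −(1.4×10⁻³)/(1.08×10⁻⁴ × 1.08) = −12.0 m/s;  v_g = (−3.3×10⁻³)/(1.08×10⁻⁴ × 1.08) = −28.2 m/s
|V_g| = √(u_g² + v_g²) = 30.6 m/s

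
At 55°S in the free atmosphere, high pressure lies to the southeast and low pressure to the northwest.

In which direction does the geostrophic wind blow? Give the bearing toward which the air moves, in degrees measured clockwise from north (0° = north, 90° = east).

The pressure-gradient force points toward the northwest (bearing 315°).
Geostrophic balance: in the Southern Hemisphere the Coriolis force deflects motion to the left, so the geostrophic wind blows 90° to the left of the pressure-gradient force (low pressure on the right).
Rotating 315° by 90° counterclockwise gives 225° — the wind blows toward the southwest.

225°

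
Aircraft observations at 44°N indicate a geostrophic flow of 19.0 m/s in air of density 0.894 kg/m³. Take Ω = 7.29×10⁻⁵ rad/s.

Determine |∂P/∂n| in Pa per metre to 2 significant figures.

1.7×10⁻³ Pa/m

Coriolis parameter at 44°N:
f = 2Ω sin φ = 2 × 7.29×10⁻⁵ × sin 44° = 1.01×10⁻⁴ s⁻¹
Geostrophic balance rearranged: |∂P/∂n| = f ρ V_g
|∂P/∂n| = 1.01×10⁻⁴ × 0.894 × 19.0 = 1.72×10⁻³ Pa/m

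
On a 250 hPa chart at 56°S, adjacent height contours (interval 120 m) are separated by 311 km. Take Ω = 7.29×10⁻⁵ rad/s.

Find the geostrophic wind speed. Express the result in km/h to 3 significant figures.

Coriolis parameter at 56°S:
f = 2Ω sin φ = 2 × 7.29×10⁻⁵ × sin 56° = 1.21×10⁻⁴ s⁻¹
Height gradient: |∂Z/∂n| = 120 m / 311000 m = 3.86×10⁻⁴
On a pressure surface, geostrophic balance gives V_g = (g/f)|∂Z/∂n|:
V_g = 9.81 × 3.86×10⁻⁴ / 1.21×10⁻⁴ = 31.3 m/s
Converting: 31.3 m/s × 3.6 = 113 km/h

113 km/h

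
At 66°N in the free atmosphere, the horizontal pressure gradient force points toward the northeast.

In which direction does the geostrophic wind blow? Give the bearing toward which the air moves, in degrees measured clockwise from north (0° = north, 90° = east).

135°

The pressure-gradient force points toward the northeast (bearing 045°).
Geostrophic balance: in the Northern Hemisphere the Coriolis force deflects motion to the right, so the geostrophic wind blows 90° to the right of the pressure-gradient force (low pressure on the left).
Rotating 045° by 90° clockwise gives 135° — the wind blows toward the southeast.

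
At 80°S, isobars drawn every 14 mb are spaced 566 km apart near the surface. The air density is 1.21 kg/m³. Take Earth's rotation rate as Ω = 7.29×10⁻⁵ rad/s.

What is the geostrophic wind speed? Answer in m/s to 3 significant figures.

Coriolis parameter at 80°S:
f = 2Ω sin φ = 2 × 7.29×10⁻⁵ × sin 80° = 1.44×10⁻⁴ s⁻¹
Pressure gradient: |∂P/∂n| = 1400 Pa / 566000 m = 2.47×10⁻³ Pa/m
Geostrophic balance (pressure-gradient force = Coriolis force):
V_g = (1/(fρ)) |∂P/∂n| = 2.47×10⁻³ / (1.44×10⁻⁴ × 1.21) = 14.2 m/s

14.2 m/s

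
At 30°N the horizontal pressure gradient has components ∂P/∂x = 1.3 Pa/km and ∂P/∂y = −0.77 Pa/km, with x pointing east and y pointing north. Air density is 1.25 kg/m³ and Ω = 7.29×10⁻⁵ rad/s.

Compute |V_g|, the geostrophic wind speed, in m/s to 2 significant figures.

Coriolis parameter at 30°N:
f = 2Ω sin φ = 2 × 7.29×10⁻⁵ × sin 30° = 7.29×10⁻⁵ s⁻¹
Component geostrophic relations (x east, y north):
u_g = −(1/(fρ)) ∂P/∂y,  v_g = (1/(fρ)) ∂P/∂x
u_g = −(−0.77×10⁻³)/(7.29×10⁻⁵ × 1.25) = 8.45 m/s;  v_g = (1.3×10⁻³)/(7.29×10⁻⁵ × 1.25) = 14.3 m/s
|V_g| = √(u_g² + v_g²) = 16.6 m/s

17 m/s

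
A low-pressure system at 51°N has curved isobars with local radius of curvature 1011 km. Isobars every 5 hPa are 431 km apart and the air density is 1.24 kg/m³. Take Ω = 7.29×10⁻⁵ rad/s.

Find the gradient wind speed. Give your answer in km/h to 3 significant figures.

27.8 km/h

Coriolis parameter at 51°N:
f = 2Ω sin φ = 2 × 7.29×10⁻⁵ × sin 51° = 1.13×10⁻⁴ s⁻¹
Pressure gradient: |∂P/∂n| = 500 Pa / 431000 m = 1.16×10⁻³ Pa/m
Geostrophic speed: V_g = |∂P/∂n|/(fρ) = 1.16×10⁻³/(1.13×10⁻⁴ × 1.24) = 8.26 m/s
Around a low, centrifugal force acts outward with Coriolis, so pressure-gradient force balances both:
(1/ρ)|∂P/∂n| = fV + V²/R  →  V² + fR·V − fR·V_g = 0
With fR = 1.13×10⁻⁴ × 1011×10³ m = 115 m/s:
V = [−fR + √((fR)² + 4 fR V_g)]/2 = [−115 + √(115² + 4×115×8.26)]/2 = 7.73 m/s
Subgeostrophic (V < V_g = 8.26 m/s), as expected around a low.
Converting: 7.73 m/s × 3.6 = 27.8 km/h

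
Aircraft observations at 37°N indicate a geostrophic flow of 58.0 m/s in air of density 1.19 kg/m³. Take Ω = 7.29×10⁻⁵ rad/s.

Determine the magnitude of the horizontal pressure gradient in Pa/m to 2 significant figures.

6.1×10⁻³ Pa/m

Coriolis parameter at 37°N:
f = 2Ω sin φ = 2 × 7.29×10⁻⁵ × sin 37° = 8.77×10⁻⁵ s⁻¹
Geostrophic balance rearranged: |∂P/∂n| = f ρ V_g
|∂P/∂n| = 8.77×10⁻⁵ × 1.19 × 58.0 = 6.06×10⁻³ Pa/m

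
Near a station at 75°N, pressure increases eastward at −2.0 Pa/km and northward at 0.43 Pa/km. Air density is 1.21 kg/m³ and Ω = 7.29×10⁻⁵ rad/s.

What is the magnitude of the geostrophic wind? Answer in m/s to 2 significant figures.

Coriolis parameter at 75°N:
f = 2Ω sin φ = 2 × 7.29×10⁻⁵ × sin 75° = 1.41×10⁻⁴ s⁻¹
Component geostrophic relations (x east, y north):
u_g = −(1/(fρ)) ∂P/∂y,  v_g = (1/(fρ)) ∂P/∂x
u_g = −(0.43×10⁻³)/(1.41×10⁻⁴ × 1.21) = −2.52 m/s;  v_g = (−2.0×10⁻³)/(1.41×10⁻⁴ × 1.21) = −11.7 m/s
|V_g| = √(u_g² + v_g²) = 12.0 m/s

12 m/s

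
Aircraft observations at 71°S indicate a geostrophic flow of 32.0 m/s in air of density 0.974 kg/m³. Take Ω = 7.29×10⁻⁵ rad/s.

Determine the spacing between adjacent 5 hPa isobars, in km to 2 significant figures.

Coriolis parameter at 71°S:
f = 2Ω sin φ = 2 × 7.29×10⁻⁵ × sin 71° = 1.38×10⁻⁴ s⁻¹
Geostrophic balance rearranged: |∂P/∂n| = f ρ V_g
|∂P/∂n| = 1.38×10⁻⁴ × 0.974 × 32.0 = 4.30×10⁻³ Pa/m
Isobar spacing: Δn = ΔP/|∂P/∂n| = 500 Pa / 4.30×10⁻³ Pa/m = 116368 m ≈ 120 km

120 km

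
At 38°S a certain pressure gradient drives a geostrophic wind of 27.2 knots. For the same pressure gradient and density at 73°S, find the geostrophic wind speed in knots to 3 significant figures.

17.5 knots

With the same pressure gradient and density, V_g ∝ 1/f ∝ 1/sin φ.
V₂ = V₁ · sin φ₁ / sin φ₂ = 27.2 × sin 38° / sin 73°
V₂ = 27.2 × 0.6157/0.9563 = 17.5 knots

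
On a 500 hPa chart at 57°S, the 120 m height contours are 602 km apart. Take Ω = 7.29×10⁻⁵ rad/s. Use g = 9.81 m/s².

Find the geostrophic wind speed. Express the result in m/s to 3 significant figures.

16.0 m/s

Coriolis parameter at 57°S:
f = 2Ω sin φ = 2 × 7.29×10⁻⁵ × sin 57° = 1.22×10⁻⁴ s⁻¹
Height gradient: |∂Z/∂n| = 120 m / 602000 m = 1.99×10⁻⁴
On a pressure surface, geostrophic balance gives V_g = (g/f)|∂Z/∂n|:
V_g = 9.81 × 1.99×10⁻⁴ / 1.22×10⁻⁴ = 16.0 m/s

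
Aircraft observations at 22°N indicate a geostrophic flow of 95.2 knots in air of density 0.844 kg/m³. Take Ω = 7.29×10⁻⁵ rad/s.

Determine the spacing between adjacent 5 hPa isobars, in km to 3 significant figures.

221 km

Coriolis parameter at 22°N:
f = 2Ω sin φ = 2 × 7.29×10⁻⁵ × sin 22° = 5.46×10⁻⁵ s⁻¹
Wind speed in SI: 95.2 knots = 49.0 m/s
Geostrophic balance rearranged: |∂P/∂n| = f ρ V_g
|∂P/∂n| = 5.46×10⁻⁵ × 0.844 × 49.0 = 2.26×10⁻³ Pa/m
Isobar spacing: Δn = ΔP/|∂P/∂n| = 500 Pa / 2.26×10⁻³ Pa/m = 221472 m ≈ 221 km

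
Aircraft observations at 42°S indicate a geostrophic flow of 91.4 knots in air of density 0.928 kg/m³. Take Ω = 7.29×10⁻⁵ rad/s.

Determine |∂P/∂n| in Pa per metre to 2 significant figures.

4.3×10⁻³ Pa/m

Coriolis parameter at 42°S:
f = 2Ω sin φ = 2 × 7.29×10⁻⁵ × sin 42° = 9.76×10⁻⁵ s⁻¹
Wind speed in SI: 91.4 knots = 47.0 m/s
Geostrophic balance rearranged: |∂P/∂n| = f ρ V_g
|∂P/∂n| = 9.76×10⁻⁵ × 0.928 × 47.0 = 4.26×10⁻³ Pa/m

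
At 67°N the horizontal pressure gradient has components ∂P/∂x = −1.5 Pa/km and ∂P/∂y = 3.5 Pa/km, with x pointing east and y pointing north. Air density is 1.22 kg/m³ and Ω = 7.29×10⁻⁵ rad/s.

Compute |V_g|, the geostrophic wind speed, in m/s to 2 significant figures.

Coriolis parameter at 67°N:
f = 2Ω sin φ = 2 × 7.29×10⁻⁵ × sin 67° = 1.34×10⁻⁴ s⁻¹
Component geostrophic relations (x east, y north):
u_g = −(1/(fρ)) ∂P/∂y,  v_g = (1/(fρ)) ∂P/∂x
u_g = −(3.5×10⁻³)/(1.34×10⁻⁴ × 1.22) = −21.4 m/s;  v_g = (−1.5×10⁻³)/(1.34×10⁻⁴ × 1.22) = −9.16 m/s
|V_g| = √(u_g² + v_g²) = 23.3 m/s

23 m/s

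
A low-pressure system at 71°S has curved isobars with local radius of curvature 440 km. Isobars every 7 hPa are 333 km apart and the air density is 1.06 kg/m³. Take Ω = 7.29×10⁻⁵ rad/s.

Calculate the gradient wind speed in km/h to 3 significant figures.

Coriolis parameter at 71°S:
f = 2Ω sin φ = 2 × 7.29×10⁻⁵ × sin 71° = 1.38×10⁻⁴ s⁻¹
Pressure gradient: |∂P/∂n| = 700 Pa / 333000 m = 2.10×10⁻³ Pa/m
Geostrophic speed: V_g = |∂P/∂n|/(fρ) = 2.10×10⁻³/(1.38×10⁻⁴ × 1.06) = 14.4 m/s
Around a low, centrifugal force acts outward with Coriolis, so pressure-gradient force balances both:
(1/ρ)|∂P/∂n| = fV + V²/R  →  V² + fR·V − fR·V_g = 0
With fR = 1.38×10⁻⁴ × 440×10³ m = 60.7 m/s:
V = [−fR + √((fR)² + 4 fR V_g)]/2 = [−60.7 + √(60.7² + 4×60.7×14.4)]/2 = 12 m/s
Subgeostrophic (V < V_g = 14.4 m/s), as expected around a low.
Converting: 12 m/s × 3.6 = 43.2 km/h

43.2 km/h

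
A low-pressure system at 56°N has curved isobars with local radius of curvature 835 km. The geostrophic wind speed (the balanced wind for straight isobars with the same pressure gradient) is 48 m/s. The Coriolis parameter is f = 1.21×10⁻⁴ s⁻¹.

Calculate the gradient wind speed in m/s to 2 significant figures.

36 m/s

Around a low, centrifugal force acts outward with Coriolis, so pressure-gradient force balances both:
(1/ρ)|∂P/∂n| = fV + V²/R  →  V² + fR·V − fR·V_g = 0
With fR = 1.21×10⁻⁴ × 835×10³ m = 101 m/s:
V = [−fR + √((fR)² + 4 fR V_g)]/2 = [−101 + √(101² + 4×101×48)]/2 = 35.5 m/s
Subgeostrophic (V < V_g = 48 m/s), as expected around a low.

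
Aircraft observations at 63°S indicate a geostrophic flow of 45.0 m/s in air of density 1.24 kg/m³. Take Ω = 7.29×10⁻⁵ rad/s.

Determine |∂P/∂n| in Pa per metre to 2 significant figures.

Coriolis parameter at 63°S:
f = 2Ω sin φ = 2 × 7.29×10⁻⁵ × sin 63° = 1.30×10⁻⁴ s⁻¹
Geostrophic balance rearranged: |∂P/∂n| = f ρ V_g
|∂P/∂n| = 1.30×10⁻⁴ × 1.24 × 45.0 = 7.25×10⁻³ Pa/m

7.2×10⁻³ Pa/m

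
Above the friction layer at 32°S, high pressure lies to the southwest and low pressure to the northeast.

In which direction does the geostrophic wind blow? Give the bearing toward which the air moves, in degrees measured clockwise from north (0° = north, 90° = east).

315°

The pressure-gradient force points toward the northeast (bearing 045°).
Geostrophic balance: in the Southern Hemisphere the Coriolis force deflects motion to the left, so the geostrophic wind blows 90° to the left of the pressure-gradient force (low pressure on the right).
Rotating 045° by 90° counterclockwise gives 315° — the wind blows toward the northwest.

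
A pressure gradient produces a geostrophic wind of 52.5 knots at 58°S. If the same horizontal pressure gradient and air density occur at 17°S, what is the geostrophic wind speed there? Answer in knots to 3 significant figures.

With the same pressure gradient and density, V_g ∝ 1/f ∝ 1/sin φ.
V₂ = V₁ · sin φ₁ / sin φ₂ = 52.5 × sin 58° / sin 17°
V₂ = 52.5 × 0.8480/0.2924 = 152 knots

152 knots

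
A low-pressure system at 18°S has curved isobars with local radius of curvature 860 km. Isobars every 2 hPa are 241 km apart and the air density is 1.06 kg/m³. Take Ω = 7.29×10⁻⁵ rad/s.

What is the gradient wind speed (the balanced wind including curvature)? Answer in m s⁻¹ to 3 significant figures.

Coriolis parameter at 18°S:
f = 2Ω sin φ = 2 × 7.29×10⁻⁵ × sin 18° = 4.51×10⁻⁵ s⁻¹
Pressure gradient: |∂P/∂n| = 200 Pa / 241000 m = 8.30×10⁻⁴ Pa/m
Geostrophic speed: V_g = |∂P/∂n|/(fρ) = 8.30×10⁻⁴/(4.51×10⁻⁵ × 1.06) = 17.4 m/s
Around a low, centrifugal force acts outward with Coriolis, so pressure-gradient force balances both:
(1/ρ)|∂P/∂n| = fV + V²/R  →  V² + fR·V − fR·V_g = 0
With fR = 4.51×10⁻⁵ × 860×10³ m = 38.7 m/s:
V = [−fR + √((fR)² + 4 fR V_g)]/2 = [−38.7 + √(38.7² + 4×38.7×17.4)]/2 = 13 m/s
Subgeostrophic (V < V_g = 17.4 m/s), as expected around a low.

13.0 m s⁻¹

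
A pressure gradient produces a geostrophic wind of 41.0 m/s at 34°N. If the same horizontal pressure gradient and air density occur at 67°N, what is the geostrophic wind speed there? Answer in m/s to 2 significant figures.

With the same pressure gradient and density, V_g ∝ 1/f ∝ 1/sin φ.
V₂ = V₁ · sin φ₁ / sin φ₂ = 41.0 × sin 34° / sin 67°
V₂ = 41.0 × 0.5592/0.9205 = 25 m/s

25 m/s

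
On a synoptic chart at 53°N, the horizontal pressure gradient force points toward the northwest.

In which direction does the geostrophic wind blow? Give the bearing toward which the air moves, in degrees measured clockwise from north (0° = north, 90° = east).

045°

The pressure-gradient force points toward the northwest (bearing 315°).
Geostrophic balance: in the Northern Hemisphere the Coriolis force deflects motion to the right, so the geostrophic wind blows 90° to the right of the pressure-gradient force (low pressure on the left).
Rotating 315° by 90° clockwise gives 045° — the wind blows toward the northeast.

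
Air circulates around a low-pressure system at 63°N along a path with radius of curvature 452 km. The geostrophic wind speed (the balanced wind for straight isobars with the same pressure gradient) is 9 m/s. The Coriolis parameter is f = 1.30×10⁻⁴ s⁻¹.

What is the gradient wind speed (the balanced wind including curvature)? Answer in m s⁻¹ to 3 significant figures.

7.93 m s⁻¹

Around a low, centrifugal force acts outward with Coriolis, so pressure-gradient force balances both:
(1/ρ)|∂P/∂n| = fV + V²/R  →  V² + fR·V − fR·V_g = 0
With fR = 1.30×10⁻⁴ × 452×10³ m = 58.8 m/s:
V = [−fR + √((fR)² + 4 fR V_g)]/2 = [−58.8 + √(58.8² + 4×58.8×9)]/2 = 7.93 m/s
Subgeostrophic (V < V_g = 9 m/s), as expected around a low.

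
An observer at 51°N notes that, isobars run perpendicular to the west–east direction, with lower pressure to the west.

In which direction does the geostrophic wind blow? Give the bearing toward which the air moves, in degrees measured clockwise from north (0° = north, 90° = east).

The pressure-gradient force points toward the west (bearing 270°).
Geostrophic balance: in the Northern Hemisphere the Coriolis force deflects motion to the right, so the geostrophic wind blows 90° to the right of the pressure-gradient force (low pressure on the left).
Rotating 270° by 90° clockwise gives 000° — the wind blows toward the north.

000°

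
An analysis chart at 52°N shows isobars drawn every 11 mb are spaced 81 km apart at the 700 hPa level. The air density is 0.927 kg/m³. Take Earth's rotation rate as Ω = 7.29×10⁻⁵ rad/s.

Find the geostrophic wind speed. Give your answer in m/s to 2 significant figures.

130 m/s

Coriolis parameter at 52°N:
f = 2Ω sin φ = 2 × 7.29×10⁻⁵ × sin 52° = 1.15×10⁻⁴ s⁻¹
Pressure gradient: |∂P/∂n| = 1100 Pa / 81000 m = 1.36×10⁻² Pa/m
Geostrophic balance (pressure-gradient force = Coriolis force):
V_g = (1/(fρ)) |∂P/∂n| = 1.36×10⁻² / (1.15×10⁻⁴ × 0.927) = 128 m/s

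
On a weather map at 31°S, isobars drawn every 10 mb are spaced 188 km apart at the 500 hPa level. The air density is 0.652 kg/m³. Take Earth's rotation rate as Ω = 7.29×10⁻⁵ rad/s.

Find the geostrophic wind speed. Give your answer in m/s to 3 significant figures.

109 m/s

Coriolis parameter at 31°S:
f = 2Ω sin φ = 2 × 7.29×10⁻⁵ × sin 31° = 7.51×10⁻⁵ s⁻¹
Pressure gradient: |∂P/∂n| = 1000 Pa / 188000 m = 5.32×10⁻³ Pa/m
Geostrophic balance (pressure-gradient force = Coriolis force):
V_g = (1/(fρ)) |∂P/∂n| = 5.32×10⁻³ / (7.51×10⁻⁵ × 0.652) = 109 m/s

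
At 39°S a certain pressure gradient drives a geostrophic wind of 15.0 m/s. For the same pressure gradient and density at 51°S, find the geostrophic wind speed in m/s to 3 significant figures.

12.1 m/s

With the same pressure gradient and density, V_g ∝ 1/f ∝ 1/sin φ.
V₂ = V₁ · sin φ₁ / sin φ₂ = 15.0 × sin 39° / sin 51°
V₂ = 15.0 × 0.6293/0.7771 = 12.1 m/s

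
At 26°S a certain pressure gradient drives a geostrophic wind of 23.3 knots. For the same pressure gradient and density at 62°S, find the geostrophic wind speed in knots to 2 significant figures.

12 knots

With the same pressure gradient and density, V_g ∝ 1/f ∝ 1/sin φ.
V₂ = V₁ · sin φ₁ / sin φ₂ = 23.3 × sin 26° / sin 62°
V₂ = 23.3 × 0.4384/0.8829 = 12 knots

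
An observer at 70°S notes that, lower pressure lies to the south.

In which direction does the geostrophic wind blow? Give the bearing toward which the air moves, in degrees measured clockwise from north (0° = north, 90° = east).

090°

The pressure-gradient force points toward the south (bearing 180°).
Geostrophic balance: in the Southern Hemisphere the Coriolis force deflects motion to the left, so the geostrophic wind blows 90° to the left of the pressure-gradient force (low pressure on the right).
Rotating 180° by 90° counterclockwise gives 090° — the wind blows toward the east.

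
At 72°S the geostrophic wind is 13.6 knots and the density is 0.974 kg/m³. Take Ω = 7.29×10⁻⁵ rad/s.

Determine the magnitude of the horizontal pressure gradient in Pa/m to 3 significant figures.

Coriolis parameter at 72°S:
f = 2Ω sin φ = 2 × 7.29×10⁻⁵ × sin 72° = 1.39×10⁻⁴ s⁻¹
Wind speed in SI: 13.6 knots = 7.00 m/s
Geostrophic balance rearranged: |∂P/∂n| = f ρ V_g
|∂P/∂n| = 1.39×10⁻⁴ × 0.974 × 7.00 = 9.45×10⁻⁴ Pa/m

9.45×10⁻⁴ Pa/m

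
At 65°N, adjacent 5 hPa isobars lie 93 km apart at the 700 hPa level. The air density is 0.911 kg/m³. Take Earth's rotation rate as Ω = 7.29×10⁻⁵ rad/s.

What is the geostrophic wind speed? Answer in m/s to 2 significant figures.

Coriolis parameter at 65°N:
f = 2Ω sin φ = 2 × 7.29×10⁻⁵ × sin 65° = 1.32×10⁻⁴ s⁻¹
Pressure gradient: |∂P/∂n| = 500 Pa / 93000 m = 5.38×10⁻³ Pa/m
Geostrophic balance (pressure-gradient force = Coriolis force):
V_g = (1/(fρ)) |∂P/∂n| = 5.38×10⁻³ / (1.32×10⁻⁴ × 0.911) = 44.7 m/s

45 m/s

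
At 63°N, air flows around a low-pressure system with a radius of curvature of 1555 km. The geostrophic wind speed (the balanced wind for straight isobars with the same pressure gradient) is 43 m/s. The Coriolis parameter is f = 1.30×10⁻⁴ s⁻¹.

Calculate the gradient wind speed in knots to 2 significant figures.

Around a low, centrifugal force acts outward with Coriolis, so pressure-gradient force balances both:
(1/ρ)|∂P/∂n| = fV + V²/R  →  V² + fR·V − fR·V_g = 0
With fR = 1.30×10⁻⁴ × 1555×10³ m = 202 m/s:
V = [−fR + √((fR)² + 4 fR V_g)]/2 = [−202 + √(202² + 4×202×43)]/2 = 36.4 m/s
Subgeostrophic (V < V_g = 43 m/s), as expected around a low.
Converting: 36.4 m/s × 1.944 = 71 knots

71 knots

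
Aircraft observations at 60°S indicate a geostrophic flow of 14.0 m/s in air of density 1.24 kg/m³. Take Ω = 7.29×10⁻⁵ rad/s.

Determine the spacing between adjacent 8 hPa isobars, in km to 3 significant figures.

Coriolis parameter at 60°S:
f = 2Ω sin φ = 2 × 7.29×10⁻⁵ × sin 60° = 1.26×10⁻⁴ s⁻¹
Geostrophic balance rearranged: |∂P/∂n| = f ρ V_g
|∂P/∂n| = 1.26×10⁻⁴ × 1.24 × 14.0 = 2.19×10⁻³ Pa/m
Isobar spacing: Δn = ΔP/|∂P/∂n| = 800 Pa / 2.19×10⁻³ Pa/m = 364966 m ≈ 365 km

365 km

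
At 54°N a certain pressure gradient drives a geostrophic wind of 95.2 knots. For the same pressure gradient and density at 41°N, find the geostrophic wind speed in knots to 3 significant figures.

With the same pressure gradient and density, V_g ∝ 1/f ∝ 1/sin φ.
V₂ = V₁ · sin φ₁ / sin φ₂ = 95.2 × sin 54° / sin 41°
V₂ = 95.2 × 0.8090/0.6561 = 117 knots

117 knots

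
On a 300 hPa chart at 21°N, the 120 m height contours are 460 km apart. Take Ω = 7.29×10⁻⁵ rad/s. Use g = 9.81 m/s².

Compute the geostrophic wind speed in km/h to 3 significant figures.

Coriolis parameter at 21°N:
f = 2Ω sin φ = 2 × 7.29×10⁻⁵ × sin 21° = 5.23×10⁻⁵ s⁻¹
Height gradient: |∂Z/∂n| = 120 m / 460000 m = 2.61×10⁻⁴
On a pressure surface, geostrophic balance gives V_g = (g/f)|∂Z/∂n|:
V_g = 9.81 × 2.61×10⁻⁴ / 5.23×10⁻⁵ = 49.0 m/s
Converting: 49.0 m/s × 3.6 = 176 km/h

176 km/h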